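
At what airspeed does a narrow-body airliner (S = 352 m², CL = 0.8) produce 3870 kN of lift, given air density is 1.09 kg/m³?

L = ½ρv²S·CL ⇒ v = √(2L/(ρ·S·CL))
v = √(2 × 3.87×10^6 / (1.09 × 352 × 0.8)) = √25220 = 159 m/s

v = 159 m/s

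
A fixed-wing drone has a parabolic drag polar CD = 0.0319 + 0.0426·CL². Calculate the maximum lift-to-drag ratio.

For CD = CD0 + K·CL², (L/D)max occurs at CL* = √(CD0/K) and equals 1/(2√(K·CD0)).
(L/D)max = 1/(2√(0.0426 × 0.0319)) = 1/(2 × 0.03686) = 13.6

(L/D)max = 13.6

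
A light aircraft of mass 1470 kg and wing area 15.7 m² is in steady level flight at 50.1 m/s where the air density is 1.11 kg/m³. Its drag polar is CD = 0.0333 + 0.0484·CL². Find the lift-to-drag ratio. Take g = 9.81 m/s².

In steady level flight, lift balances weight: W = mg = 1470 × 9.81 = 14421 N.
q = ½ρv² = ½ × 1.11 × 50.1² = 1393 Pa.
CL = 2W/(ρv²S) = 2×14421/(1.11×50.1²×15.7) = 0.6594.
CD = 0.0333 + 0.0484 × 0.6594² = 0.05434.
L/D = CL/CD = 0.6594 / 0.05434 = 12.1

L/D = 12.1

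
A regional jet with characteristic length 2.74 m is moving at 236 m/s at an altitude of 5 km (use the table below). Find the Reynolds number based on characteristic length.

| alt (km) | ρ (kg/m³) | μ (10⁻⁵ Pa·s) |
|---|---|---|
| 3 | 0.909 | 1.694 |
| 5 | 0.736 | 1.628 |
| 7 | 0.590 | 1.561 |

At 5 km, from the table: ρ = 0.736 kg/m³, μ = 1.628×10⁻⁵ Pa·s.
Re = ρ·v·c/μ = 0.736 × 236 × 2.74 / (1.628×10⁻⁵) = 2.92×10^7

Re = 2.92×10^7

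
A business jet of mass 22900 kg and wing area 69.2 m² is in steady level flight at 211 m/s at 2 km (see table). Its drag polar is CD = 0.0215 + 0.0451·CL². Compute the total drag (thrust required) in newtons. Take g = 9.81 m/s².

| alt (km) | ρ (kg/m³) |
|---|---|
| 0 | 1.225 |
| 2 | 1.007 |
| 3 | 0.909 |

D = 34800 N

At 2 km, from the table: ρ = 1.007 kg/m³.
In steady level flight, lift balances weight: W = mg = 22900 × 9.81 = 2.2465×10^5 N.
q = ½ρv² = ½ × 1.007 × 211² = 22420 Pa.
Required CL = L/(qS) = 2.2465×10^5/(22420·69.2) = 0.1448.
CD = 0.0215 + 0.0451 × 0.1448² = 0.02245.
D = q·S·CD = 22420 × 69.2 × 0.02245 = 34820 N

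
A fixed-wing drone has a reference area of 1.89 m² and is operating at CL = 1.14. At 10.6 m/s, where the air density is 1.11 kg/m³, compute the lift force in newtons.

L = ½ρv²S·CL = ½ × 1.11 × 10.6² × 1.89 × 1.14 = 134 N

L = 134 N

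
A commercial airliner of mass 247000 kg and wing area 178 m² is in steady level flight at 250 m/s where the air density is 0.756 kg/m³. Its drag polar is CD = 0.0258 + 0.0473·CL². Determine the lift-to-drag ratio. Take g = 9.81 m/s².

Level flight ⇒ L = W = m·g = 247000 × 9.81 = 2.4231×10^6 N.
Dynamic pressure q = 0.5 × 0.756 × 250² = 23620 Pa.
CL = 2W/(ρv²S) = 2×2.4231×10^6/(0.756×250²×178) = 0.5762.
CD = 0.0258 + 0.0473 × 0.5762² = 0.0415.
L/D = CL/CD = 0.5762 / 0.0415 = 13.9

L/D = 13.9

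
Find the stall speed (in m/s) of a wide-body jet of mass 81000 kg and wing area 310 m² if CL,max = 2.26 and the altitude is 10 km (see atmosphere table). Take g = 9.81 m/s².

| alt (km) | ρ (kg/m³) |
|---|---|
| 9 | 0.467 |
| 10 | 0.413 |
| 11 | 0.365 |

At 10 km, from the table: ρ = 0.413 kg/m³.
Stall occurs when L = W at CL,max. W = mg = 81000 × 9.81 = 7.946×10^5 N.
V_stall = √(2W/(ρ·S·CL,max)) = √(2 × 7.946×10^5 / (0.413 × 310 × 2.26))
V_stall = √5492 = 74.1 m/s

V_stall = 74.1 m/s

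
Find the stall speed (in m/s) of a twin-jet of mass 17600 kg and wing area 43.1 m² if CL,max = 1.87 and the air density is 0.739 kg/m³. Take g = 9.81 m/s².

Stall occurs when L = W at CL,max. W = mg = 17600 × 9.81 = 1.727×10^5 N.
V_stall = √(2W/(ρ·S·CL,max)) = √(2 × 1.727×10^5 / (0.739 × 43.1 × 1.87))
V_stall = √5798 = 76.1 m/s

V_stall = 76.1 m/s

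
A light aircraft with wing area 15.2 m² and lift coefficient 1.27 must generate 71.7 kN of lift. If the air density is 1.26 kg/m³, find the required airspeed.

v = 76.8 m/s

L = ½ρv²S·CL ⇒ v = √(2L/(ρ·S·CL))
v = √(2 × 71700 / (1.26 × 15.2 × 1.27)) = √5896 = 76.8 m/s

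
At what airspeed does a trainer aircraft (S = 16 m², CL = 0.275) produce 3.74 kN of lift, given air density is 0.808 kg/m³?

v = 45.9 m/s

L = ½ρv²S·CL ⇒ v = √(2L/(ρ·S·CL))
v = √(2 × 3740 / (0.808 × 16 × 0.275)) = √2104 = 45.9 m/s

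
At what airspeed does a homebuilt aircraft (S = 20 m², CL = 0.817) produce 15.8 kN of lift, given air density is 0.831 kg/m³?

v = 48.2 m/s

L = ½ρv²S·CL ⇒ v = √(2L/(ρ·S·CL))
v = √(2 × 15800 / (0.831 × 20 × 0.817)) = √2327 = 48.2 m/s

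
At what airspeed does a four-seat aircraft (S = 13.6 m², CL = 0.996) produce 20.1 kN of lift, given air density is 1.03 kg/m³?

L = ½ρv²S·CL ⇒ v = √(2L/(ρ·S·CL))
v = √(2 × 20100 / (1.03 × 13.6 × 0.996)) = √2881 = 53.7 m/s

v = 53.7 m/s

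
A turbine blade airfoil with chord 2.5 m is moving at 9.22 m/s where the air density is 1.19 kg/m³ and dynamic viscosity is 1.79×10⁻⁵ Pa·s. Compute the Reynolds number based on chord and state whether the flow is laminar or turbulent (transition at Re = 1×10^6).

Re = ρ·v·c/μ = 1.19 × 9.22 × 2.5 / (1.79×10⁻⁵) = 1.53×10^6
Since 1.53×10^6 > 1×10^6, the flow is turbulent.

Re = 1.53×10^6 (turbulent)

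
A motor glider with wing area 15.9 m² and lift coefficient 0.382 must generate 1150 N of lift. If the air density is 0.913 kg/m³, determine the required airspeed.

v = 20.4 m/s

L = ½ρv²S·CL ⇒ v = √(2L/(ρ·S·CL))
v = √(2 × 1150 / (0.913 × 15.9 × 0.382)) = √414.8 = 20.4 m/s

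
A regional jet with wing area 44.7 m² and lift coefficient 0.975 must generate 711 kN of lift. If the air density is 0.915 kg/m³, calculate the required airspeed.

L = ½ρv²S·CL ⇒ v = √(2L/(ρ·S·CL))
v = √(2 × 7.11×10^5 / (0.915 × 44.7 × 0.975)) = √35660 = 189 m/s

v = 189 m/s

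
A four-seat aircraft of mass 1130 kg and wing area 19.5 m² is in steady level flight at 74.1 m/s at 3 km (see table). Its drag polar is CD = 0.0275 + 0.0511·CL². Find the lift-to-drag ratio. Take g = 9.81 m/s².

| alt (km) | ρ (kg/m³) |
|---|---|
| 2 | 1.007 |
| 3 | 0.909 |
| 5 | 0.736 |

At 3 km, from the table: ρ = 0.909 kg/m³.
In steady level flight, lift balances weight: W = mg = 1130 × 9.81 = 11085 N.
Dynamic pressure q = 0.5 × 0.909 × 74.1² = 2496 Pa.
CL = W/(q·S) = 11085 / (2496 × 19.5) = 0.2278.
CD = 0.0275 + 0.0511 × 0.2278² = 0.03015.
L/D = CL/CD = 0.2278 / 0.03015 = 7.55

L/D = 7.55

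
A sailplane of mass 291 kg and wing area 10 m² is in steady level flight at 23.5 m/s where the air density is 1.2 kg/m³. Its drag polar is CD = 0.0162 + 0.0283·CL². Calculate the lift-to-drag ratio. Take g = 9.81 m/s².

L/D = 23.2

Level flight ⇒ L = W = m·g = 291 × 9.81 = 2854.7 N.
q = ½ρv² = ½ × 1.2 × 23.5² = 331.3 Pa.
CL = 2W/(ρv²S) = 2×2854.7/(1.2×23.5²×10) = 0.8615.
CD = 0.0162 + 0.0283 × 0.8615² = 0.03721.
L/D = CL/CD = 0.8615 / 0.03721 = 23.2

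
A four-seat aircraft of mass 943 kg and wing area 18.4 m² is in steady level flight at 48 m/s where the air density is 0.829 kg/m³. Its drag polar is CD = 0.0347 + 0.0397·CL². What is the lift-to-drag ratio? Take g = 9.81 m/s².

L/D = 11.5

Weight W = mg = 943 × 9.81 = 9250.8 N; in level flight L = W.
Dynamic pressure q = 0.5 × 0.829 × 48² = 955 Pa.
CL = W/(q·S) = 9250.8 / (955 × 18.4) = 0.5264.
CD = 0.0347 + 0.0397 × 0.5264² = 0.0457.
L/D = CL/CD = 0.5264 / 0.0457 = 11.5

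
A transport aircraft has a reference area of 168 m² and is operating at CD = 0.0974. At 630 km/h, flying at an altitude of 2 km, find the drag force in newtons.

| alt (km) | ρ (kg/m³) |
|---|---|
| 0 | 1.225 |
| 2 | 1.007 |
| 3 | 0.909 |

At 2 km, from the table: ρ = 1.007 kg/m³.
Convert speed: v = 630 km/h ÷ 3.6 = 175 m/s.
D = ½ρv²S·CD = ½ × 1.007 × 175² × 168 × 0.0974 = 2.52×10^5 N ≈ 252 kN

D = 2.52×10^5 N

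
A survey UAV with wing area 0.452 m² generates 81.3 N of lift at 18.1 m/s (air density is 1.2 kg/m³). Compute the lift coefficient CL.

From L = ½ρv²S·CL, rearranging gives CL = 2L/(ρv²S).
CL = 2 × 81.3 / (1.2 × 18.1² × 0.452) = 0.915

CL = 0.915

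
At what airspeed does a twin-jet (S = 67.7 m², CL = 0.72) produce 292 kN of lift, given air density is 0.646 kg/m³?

L = ½ρv²S·CL ⇒ v = √(2L/(ρ·S·CL))
v = √(2 × 2.92×10^5 / (0.646 × 67.7 × 0.72)) = √18550 = 136 m/s

v = 136 m/s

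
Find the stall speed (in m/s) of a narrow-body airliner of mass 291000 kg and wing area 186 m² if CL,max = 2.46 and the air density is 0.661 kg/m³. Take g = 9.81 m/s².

Weight W = mg = 291000 × 9.81 = 2.855×10^6 N.
V_stall = √(2W/(ρ·S·CL,max)) = √(2 × 2.855×10^6 / (0.661 × 186 × 2.46))
V_stall = √18880 = 137 m/s

V_stall = 137 m/s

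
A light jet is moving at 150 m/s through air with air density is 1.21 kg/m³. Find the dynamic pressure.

q = 13600 Pa

q = ½ρv² = ½ × 1.21 × 150² = 13600 Pa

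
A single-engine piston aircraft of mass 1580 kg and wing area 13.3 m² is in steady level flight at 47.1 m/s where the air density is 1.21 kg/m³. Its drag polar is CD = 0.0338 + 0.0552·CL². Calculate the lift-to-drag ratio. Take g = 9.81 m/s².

L/D = 11.5

Weight W = mg = 1580 × 9.81 = 15500 N; in level flight L = W.
Dynamic pressure q = 0.5 × 1.21 × 47.1² = 1342 Pa.
CL = W/(q·S) = 15500 / (1342 × 13.3) = 0.8683.
CD = 0.0338 + 0.0552 × 0.8683² = 0.07542.
L/D = CL/CD = 0.8683 / 0.07542 = 11.5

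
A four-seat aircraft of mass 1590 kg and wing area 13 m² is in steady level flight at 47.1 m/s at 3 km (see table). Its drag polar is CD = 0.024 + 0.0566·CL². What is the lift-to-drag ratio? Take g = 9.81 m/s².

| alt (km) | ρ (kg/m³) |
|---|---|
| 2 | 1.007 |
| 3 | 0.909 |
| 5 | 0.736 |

L/D = 11.4

At 3 km, from the table: ρ = 0.909 kg/m³.
In steady level flight, lift balances weight: W = mg = 1590 × 9.81 = 15598 N.
q = ½ρv² = ½ × 0.909 × 47.1² = 1008 Pa.
CL = W/(q·S) = 15598 / (1008 × 13) = 1.19.
CD = 0.024 + 0.0566 × 1.19² = 0.1042.
L/D = CL/CD = 1.19 / 0.1042 = 11.4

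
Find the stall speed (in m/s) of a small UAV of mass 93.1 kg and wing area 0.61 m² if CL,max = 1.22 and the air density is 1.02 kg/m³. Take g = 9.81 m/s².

Weight W = mg = 93.1 × 9.81 = 913.3 N.
V_stall = √(2W/(ρ·S·CL,max)) = √(2 × 913.3 / (1.02 × 0.61 × 1.22))
V_stall = √2406 = 49.1 m/s

V_stall = 49.1 m/s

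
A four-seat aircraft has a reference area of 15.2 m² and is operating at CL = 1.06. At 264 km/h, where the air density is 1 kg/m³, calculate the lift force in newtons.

Convert speed: v = 264 km/h ÷ 3.6 = 73.33 m/s.
Dynamic pressure q = ½ρv² = ½ × 1 × 73.33² = 2689 Pa.
L = q·S·CL = 2689 × 15.2 × 1.06 = 43300 N ≈ 43.3 kN

L = 43300 N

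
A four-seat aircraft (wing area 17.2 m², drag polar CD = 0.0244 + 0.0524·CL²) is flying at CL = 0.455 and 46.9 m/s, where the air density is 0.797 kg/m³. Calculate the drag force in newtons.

CD = 0.0244 + 0.0524 × 0.455² = 0.03525
D = ½ρv²S·CD = ½ × 0.797 × 46.9² × 17.2 × 0.03525 = 531 N

D = 531 N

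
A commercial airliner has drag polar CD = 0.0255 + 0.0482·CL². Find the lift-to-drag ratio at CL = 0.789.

L/D = 14.2

CD = 0.0255 + 0.0482 × 0.789² = 0.05551
L/D = CL/CD = 0.789 / 0.05551 = 14.2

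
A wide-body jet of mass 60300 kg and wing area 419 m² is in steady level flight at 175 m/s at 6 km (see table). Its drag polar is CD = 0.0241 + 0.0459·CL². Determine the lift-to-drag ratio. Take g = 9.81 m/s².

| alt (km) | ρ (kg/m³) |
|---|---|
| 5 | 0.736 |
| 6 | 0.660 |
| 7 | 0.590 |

L/D = 5.59

At 6 km, from the table: ρ = 0.660 kg/m³.
In steady level flight, lift balances weight: W = mg = 60300 × 9.81 = 5.9154×10^5 N.
Dynamic pressure q = 0.5 × 0.66 × 175² = 10110 Pa.
Required CL = L/(qS) = 5.9154×10^5/(10110·419) = 0.1397.
CD = 0.0241 + 0.0459 × 0.1397² = 0.025.
L/D = CL/CD = 0.1397 / 0.025 = 5.59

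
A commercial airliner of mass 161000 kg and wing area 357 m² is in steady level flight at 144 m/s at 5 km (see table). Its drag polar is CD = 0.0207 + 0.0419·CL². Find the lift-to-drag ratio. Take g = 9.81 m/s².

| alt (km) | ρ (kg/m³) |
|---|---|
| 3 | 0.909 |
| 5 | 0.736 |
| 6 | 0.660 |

At 5 km, from the table: ρ = 0.736 kg/m³.
Weight W = mg = 161000 × 9.81 = 1.5794×10^6 N; in level flight L = W.
q = ½ρv² = ½ × 0.736 × 144² = 7631 Pa.
CL = W/(q·S) = 1.5794×10^6 / (7631 × 357) = 0.5798.
CD = 0.0207 + 0.0419 × 0.5798² = 0.03478.
L/D = CL/CD = 0.5798 / 0.03478 = 16.7

L/D = 16.7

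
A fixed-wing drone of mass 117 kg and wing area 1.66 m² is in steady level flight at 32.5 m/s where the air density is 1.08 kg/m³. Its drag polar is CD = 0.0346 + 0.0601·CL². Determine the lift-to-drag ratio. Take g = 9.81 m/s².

L/D = 9.86

Weight W = mg = 117 × 9.81 = 1147.8 N; in level flight L = W.
q = ½ρv² = ½ × 1.08 × 32.5² = 570.4 Pa.
Required CL = L/(qS) = 1147.8/(570.4·1.66) = 1.212.
CD = 0.0346 + 0.0601 × 1.212² = 0.1229.
L/D = CL/CD = 1.212 / 0.1229 = 9.86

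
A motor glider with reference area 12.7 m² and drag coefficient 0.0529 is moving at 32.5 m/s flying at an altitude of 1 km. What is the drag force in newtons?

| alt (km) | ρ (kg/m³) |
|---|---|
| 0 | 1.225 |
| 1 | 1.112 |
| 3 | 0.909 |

At 1 km, from the table: ρ = 1.112 kg/m³.
D = ½ρv²S·CD = ½ × 1.112 × 32.5² × 12.7 × 0.0529 = 395 N

D = 395 N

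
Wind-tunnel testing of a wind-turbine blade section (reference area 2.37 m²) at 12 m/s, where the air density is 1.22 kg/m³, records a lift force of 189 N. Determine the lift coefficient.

CL = 0.908

From L = ½ρv²S·CL, rearranging gives CL = 2L/(ρv²S).
CL = 2 × 189 / (1.22 × 12² × 2.37) = 0.908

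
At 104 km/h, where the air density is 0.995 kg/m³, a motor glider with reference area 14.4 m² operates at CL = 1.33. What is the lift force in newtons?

Convert speed: v = 104 km/h ÷ 3.6 = 28.89 m/s.
L = ½ρv²S·CL = ½ × 0.995 × 28.89² × 14.4 × 1.33 = 7950 N ≈ 7.95 kN

L = 7950 N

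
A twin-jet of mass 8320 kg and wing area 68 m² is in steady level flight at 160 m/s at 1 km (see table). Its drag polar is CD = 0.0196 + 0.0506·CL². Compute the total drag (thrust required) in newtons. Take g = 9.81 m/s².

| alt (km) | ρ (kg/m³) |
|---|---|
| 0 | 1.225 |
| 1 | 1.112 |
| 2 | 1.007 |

At 1 km, from the table: ρ = 1.112 kg/m³.
In steady level flight, lift balances weight: W = mg = 8320 × 9.81 = 81619 N.
q = ½ρv² = ½ × 1.112 × 160² = 14230 Pa.
CL = W/(q·S) = 81619 / (14230 × 68) = 0.08433.
CD = 0.0196 + 0.0506 × 0.08433² = 0.01996.
D = q·S·CD = 14230 × 68 × 0.01996 = 19320 N

D = 19300 N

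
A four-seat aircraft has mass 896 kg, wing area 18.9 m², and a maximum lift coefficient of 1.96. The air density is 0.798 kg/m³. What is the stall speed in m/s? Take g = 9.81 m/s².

At stall, lift equals weight: L = W = m·g = 896 × 9.81 = 8790 N.
From L = ½ρV²S·CL,max = W: V_stall = √(2W/(ρSCL,max)) = √(2·8790/(0.798·18.9·1.96))
V_stall = √594.7 = 24.4 m/s

V_stall = 24.4 m/s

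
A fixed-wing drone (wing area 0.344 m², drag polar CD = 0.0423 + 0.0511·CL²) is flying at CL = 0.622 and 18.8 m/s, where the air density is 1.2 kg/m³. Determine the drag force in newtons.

CD = 0.0423 + 0.0511 × 0.622² = 0.06207
D = ½ρv²S·CD = ½ × 1.2 × 18.8² × 0.344 × 0.06207 = 4.53 N

D = 4.53 N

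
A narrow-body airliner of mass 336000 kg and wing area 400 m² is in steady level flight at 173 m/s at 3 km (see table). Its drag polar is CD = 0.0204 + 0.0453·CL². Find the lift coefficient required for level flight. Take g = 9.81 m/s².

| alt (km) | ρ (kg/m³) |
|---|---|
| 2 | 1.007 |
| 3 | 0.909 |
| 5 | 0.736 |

At 3 km, from the table: ρ = 0.909 kg/m³.
Level flight ⇒ L = W = m·g = 336000 × 9.81 = 3.2962×10^6 N.
q = ½ρv² = ½ × 0.909 × 173² = 13600 Pa.
CL = W/(q·S) = 3.2962×10^6 / (13600 × 400) = 0.6058.

CL = 0.606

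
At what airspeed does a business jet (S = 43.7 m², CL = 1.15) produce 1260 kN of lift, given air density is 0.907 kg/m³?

v = 235 m/s

L = ½ρv²S·CL ⇒ v = √(2L/(ρ·S·CL))
v = √(2 × 1.26×10^6 / (0.907 × 43.7 × 1.15)) = √55290 = 235 m/s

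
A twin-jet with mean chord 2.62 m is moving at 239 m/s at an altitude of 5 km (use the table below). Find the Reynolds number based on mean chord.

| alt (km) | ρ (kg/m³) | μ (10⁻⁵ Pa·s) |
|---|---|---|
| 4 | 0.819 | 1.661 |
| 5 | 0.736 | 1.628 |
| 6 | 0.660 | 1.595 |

Re = 2.83×10^7

At 5 km, from the table: ρ = 0.736 kg/m³, μ = 1.628×10⁻⁵ Pa·s.
Re = ρ·v·c/μ = 0.736 × 239 × 2.62 / (1.628×10⁻⁵) = 2.83×10^7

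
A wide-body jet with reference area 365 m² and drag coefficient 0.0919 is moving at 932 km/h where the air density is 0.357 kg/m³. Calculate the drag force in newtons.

D = 4.01×10^5 N

Convert speed: v = 932 km/h ÷ 3.6 = 258.9 m/s.
Dynamic pressure q = ½ρv² = ½ × 0.357 × 258.9² = 11960 Pa.
D = q·S·CD = 11960 × 365 × 0.0919 = 4.01×10^5 N ≈ 401 kN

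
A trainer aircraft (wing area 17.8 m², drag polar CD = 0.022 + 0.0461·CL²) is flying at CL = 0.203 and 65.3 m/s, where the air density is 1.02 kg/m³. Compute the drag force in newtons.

CD = 0.022 + 0.0461 × 0.203² = 0.0239
D = ½ρv²S·CD = ½ × 1.02 × 65.3² × 17.8 × 0.0239 = 925 N

D = 925 N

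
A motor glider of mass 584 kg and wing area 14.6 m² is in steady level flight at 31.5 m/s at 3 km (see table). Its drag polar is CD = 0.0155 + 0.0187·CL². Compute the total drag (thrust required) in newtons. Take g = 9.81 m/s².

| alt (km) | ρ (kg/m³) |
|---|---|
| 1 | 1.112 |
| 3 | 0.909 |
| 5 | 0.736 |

D = 195 N

At 3 km, from the table: ρ = 0.909 kg/m³.
Weight W = mg = 584 × 9.81 = 5729 N; in level flight L = W.
Dynamic pressure q = 0.5 × 0.909 × 31.5² = 451 Pa.
CL = 2W/(ρv²S) = 2×5729/(0.909×31.5²×14.6) = 0.8701.
CD = 0.0155 + 0.0187 × 0.8701² = 0.02966.
D = q·S·CD = 451 × 14.6 × 0.02966 = 195.3 N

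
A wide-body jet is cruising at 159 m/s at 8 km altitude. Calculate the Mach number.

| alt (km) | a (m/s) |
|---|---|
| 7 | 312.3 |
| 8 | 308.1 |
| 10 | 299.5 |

M = 0.516

At 8 km, from the table: a = 308.1 m/s.
M = v/a = 159 / 308.1 = 0.516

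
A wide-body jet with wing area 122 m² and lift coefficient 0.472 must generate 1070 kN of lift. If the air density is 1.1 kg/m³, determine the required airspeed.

v = 184 m/s

L = ½ρv²S·CL ⇒ v = √(2L/(ρ·S·CL))
v = √(2 × 1.07×10^6 / (1.1 × 122 × 0.472)) = √33780 = 184 m/s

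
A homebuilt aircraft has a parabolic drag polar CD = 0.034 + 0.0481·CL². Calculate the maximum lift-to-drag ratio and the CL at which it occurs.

(L/D)max = 12.4, at CL = 0.841

For CD = CD0 + K·CL², (L/D)max occurs at CL* = √(CD0/K) and equals 1/(2√(K·CD0)).
(L/D)max = 1/(2√(0.0481 × 0.034)) = 1/(2 × 0.04044) = 12.4
CL* = √(0.034/0.0481) = 0.841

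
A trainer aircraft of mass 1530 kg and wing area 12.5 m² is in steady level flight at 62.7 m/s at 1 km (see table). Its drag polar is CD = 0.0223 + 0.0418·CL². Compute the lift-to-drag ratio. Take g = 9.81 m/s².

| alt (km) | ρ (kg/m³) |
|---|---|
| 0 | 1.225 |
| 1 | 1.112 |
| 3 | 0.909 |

L/D = 15.7

At 1 km, from the table: ρ = 1.112 kg/m³.
In steady level flight, lift balances weight: W = mg = 1530 × 9.81 = 15009 N.
q = ½ρv² = ½ × 1.112 × 62.7² = 2186 Pa.
CL = 2W/(ρv²S) = 2×15009/(1.112×62.7²×12.5) = 0.5493.
CD = 0.0223 + 0.0418 × 0.5493² = 0.03491.
L/D = CL/CD = 0.5493 / 0.03491 = 15.7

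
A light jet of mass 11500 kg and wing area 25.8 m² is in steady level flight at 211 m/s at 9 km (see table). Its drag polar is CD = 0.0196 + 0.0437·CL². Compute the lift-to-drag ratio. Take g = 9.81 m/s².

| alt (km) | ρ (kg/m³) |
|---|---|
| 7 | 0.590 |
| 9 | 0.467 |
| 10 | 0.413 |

At 9 km, from the table: ρ = 0.467 kg/m³.
Level flight ⇒ L = W = m·g = 11500 × 9.81 = 1.1282×10^5 N.
q = ½ρv² = ½ × 0.467 × 211² = 10400 Pa.
CL = W/(q·S) = 1.1282×10^5 / (10400 × 25.8) = 0.4206.
CD = 0.0196 + 0.0437 × 0.4206² = 0.02733.
L/D = CL/CD = 0.4206 / 0.02733 = 15.4

L/D = 15.4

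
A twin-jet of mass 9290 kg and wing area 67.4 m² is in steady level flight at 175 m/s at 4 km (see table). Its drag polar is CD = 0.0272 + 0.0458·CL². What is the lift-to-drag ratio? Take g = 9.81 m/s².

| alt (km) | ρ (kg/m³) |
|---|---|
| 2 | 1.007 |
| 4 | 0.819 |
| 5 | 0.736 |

At 4 km, from the table: ρ = 0.819 kg/m³.
Level flight ⇒ L = W = m·g = 9290 × 9.81 = 91135 N.
Dynamic pressure q = 0.5 × 0.819 × 175² = 12540 Pa.
CL = W/(q·S) = 91135 / (12540 × 67.4) = 0.1078.
CD = 0.0272 + 0.0458 × 0.1078² = 0.02773.
L/D = CL/CD = 0.1078 / 0.02773 = 3.89

L/D = 3.89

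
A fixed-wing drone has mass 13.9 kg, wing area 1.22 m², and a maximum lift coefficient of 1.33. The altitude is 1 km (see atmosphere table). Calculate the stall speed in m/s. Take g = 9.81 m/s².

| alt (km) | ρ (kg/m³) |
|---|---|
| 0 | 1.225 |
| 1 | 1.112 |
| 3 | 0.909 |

At 1 km, from the table: ρ = 1.112 kg/m³.
Weight W = mg = 13.9 × 9.81 = 136.4 N.
V_stall = √(2W/(ρ·S·CL,max)) = √(2 × 136.4 / (1.112 × 1.22 × 1.33))
V_stall = √151.1 = 12.3 m/s

V_stall = 12.3 m/s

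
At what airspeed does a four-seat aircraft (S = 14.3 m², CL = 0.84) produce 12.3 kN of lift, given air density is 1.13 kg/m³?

L = ½ρv²S·CL ⇒ v = √(2L/(ρ·S·CL))
v = √(2 × 12300 / (1.13 × 14.3 × 0.84)) = √1812 = 42.6 m/s

v = 42.6 m/s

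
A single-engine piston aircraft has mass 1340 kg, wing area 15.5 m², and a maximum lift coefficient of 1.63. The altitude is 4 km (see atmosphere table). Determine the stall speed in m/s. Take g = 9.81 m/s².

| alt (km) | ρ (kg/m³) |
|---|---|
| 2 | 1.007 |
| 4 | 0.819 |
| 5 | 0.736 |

V_stall = 35.6 m/s

At 4 km, from the table: ρ = 0.819 kg/m³.
At stall, lift equals weight: L = W = m·g = 1340 × 9.81 = 13150 N.
V_stall = √(2W/(ρ·S·CL,max)) = √(2 × 13150 / (0.819 × 15.5 × 1.63))
V_stall = √1271 = 35.6 m/s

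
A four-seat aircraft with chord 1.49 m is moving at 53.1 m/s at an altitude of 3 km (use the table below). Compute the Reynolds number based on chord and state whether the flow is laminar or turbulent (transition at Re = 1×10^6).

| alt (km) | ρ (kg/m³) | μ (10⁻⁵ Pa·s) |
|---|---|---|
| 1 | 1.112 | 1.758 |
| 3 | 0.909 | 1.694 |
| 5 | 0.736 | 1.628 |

At 3 km, from the table: ρ = 0.909 kg/m³, μ = 1.694×10⁻⁵ Pa·s.
Re = ρ·v·c/μ = 0.909 × 53.1 × 1.49 / (1.694×10⁻⁵) = 4.25×10^6
Since 4.25×10^6 > 1×10^6, the flow is turbulent.

Re = 4.25×10^6 (turbulent)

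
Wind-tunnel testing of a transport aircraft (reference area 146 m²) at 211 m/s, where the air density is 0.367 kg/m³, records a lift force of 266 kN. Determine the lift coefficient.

CL = 0.223

From L = ½ρv²S·CL, rearranging gives CL = 2L/(ρv²S).
CL = 2 × 2.66×10^5 / (0.367 × 211² × 146) = 0.223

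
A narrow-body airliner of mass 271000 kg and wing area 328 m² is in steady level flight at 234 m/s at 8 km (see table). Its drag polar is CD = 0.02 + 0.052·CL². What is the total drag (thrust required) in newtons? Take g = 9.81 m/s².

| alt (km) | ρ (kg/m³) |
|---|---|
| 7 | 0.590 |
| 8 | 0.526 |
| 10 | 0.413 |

At 8 km, from the table: ρ = 0.526 kg/m³.
Level flight ⇒ L = W = m·g = 271000 × 9.81 = 2.6585×10^6 N.
Dynamic pressure q = 0.5 × 0.526 × 234² = 14400 Pa.
CL = 2W/(ρv²S) = 2×2.6585×10^6/(0.526×234²×328) = 0.5628.
CD = 0.02 + 0.052 × 0.5628² = 0.03647.
D = q·S·CD = 14400 × 328 × 0.03647 = 1.723×10^5 N

D = 1.72×10^5 N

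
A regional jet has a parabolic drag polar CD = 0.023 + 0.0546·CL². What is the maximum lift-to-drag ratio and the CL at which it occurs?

For CD = CD0 + K·CL², (L/D)max occurs at CL* = √(CD0/K) and equals 1/(2√(K·CD0)).
(L/D)max = 1/(2√(0.0546 × 0.023)) = 1/(2 × 0.03544) = 14.1
CL* = √(0.023/0.0546) = 0.649

(L/D)max = 14.1, at CL = 0.649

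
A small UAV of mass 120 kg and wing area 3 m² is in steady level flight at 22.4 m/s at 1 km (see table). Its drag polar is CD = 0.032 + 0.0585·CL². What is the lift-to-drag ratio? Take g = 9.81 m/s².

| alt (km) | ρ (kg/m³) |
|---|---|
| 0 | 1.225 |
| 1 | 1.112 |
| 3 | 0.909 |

At 1 km, from the table: ρ = 1.112 kg/m³.
In steady level flight, lift balances weight: W = mg = 120 × 9.81 = 1177.2 N.
Dynamic pressure q = 0.5 × 1.112 × 22.4² = 279 Pa.
CL = 2W/(ρv²S) = 2×1177.2/(1.112×22.4²×3) = 1.407.
CD = 0.032 + 0.0585 × 1.407² = 0.1477.
L/D = CL/CD = 1.407 / 0.1477 = 9.52

L/D = 9.52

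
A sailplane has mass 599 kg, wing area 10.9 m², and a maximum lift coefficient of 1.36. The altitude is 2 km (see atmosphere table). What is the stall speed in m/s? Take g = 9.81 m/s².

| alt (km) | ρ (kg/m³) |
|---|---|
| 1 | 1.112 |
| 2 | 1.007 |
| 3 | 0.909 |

At 2 km, from the table: ρ = 1.007 kg/m³.
Stall occurs when L = W at CL,max. W = mg = 599 × 9.81 = 5876 N.
V_stall = √(2W/(ρ·S·CL,max)) = √(2 × 5876 / (1.007 × 10.9 × 1.36))
V_stall = √787.3 = 28.1 m/s

V_stall = 28.1 m/s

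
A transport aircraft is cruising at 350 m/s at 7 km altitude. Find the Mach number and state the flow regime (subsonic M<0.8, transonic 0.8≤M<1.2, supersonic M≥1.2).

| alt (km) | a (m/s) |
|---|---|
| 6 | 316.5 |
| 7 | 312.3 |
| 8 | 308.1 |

At 7 km, from the table: a = 312.3 m/s.
M = v/a = 350 / 312.3 = 1.12
M = 1.12 → transonic.

M = 1.12 (transonic)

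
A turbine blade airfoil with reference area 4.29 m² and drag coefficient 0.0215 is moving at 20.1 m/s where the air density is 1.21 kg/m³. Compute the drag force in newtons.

D = 22.5 N

D = ½ρv²S·CD = ½ × 1.21 × 20.1² × 4.29 × 0.0215 = 22.5 N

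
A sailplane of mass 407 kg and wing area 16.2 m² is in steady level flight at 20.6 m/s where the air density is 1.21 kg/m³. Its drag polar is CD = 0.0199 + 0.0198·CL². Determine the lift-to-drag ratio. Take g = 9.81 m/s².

L/D = 25.2

In steady level flight, lift balances weight: W = mg = 407 × 9.81 = 3992.7 N.
Dynamic pressure q = 0.5 × 1.21 × 20.6² = 256.7 Pa.
Required CL = L/(qS) = 3992.7/(256.7·16.2) = 0.96.
CD = 0.0199 + 0.0198 × 0.96² = 0.03815.
L/D = CL/CD = 0.96 / 0.03815 = 25.2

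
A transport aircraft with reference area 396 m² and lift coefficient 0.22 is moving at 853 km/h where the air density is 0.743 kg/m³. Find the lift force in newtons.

L = 1.82×10^6 N

Convert speed: v = 853 km/h ÷ 3.6 = 236.9 m/s.
Dynamic pressure q = ½ρv² = ½ × 0.743 × 236.9² = 20860 Pa.
L = q·S·CL = 20860 × 396 × 0.22 = 1.82×10^6 N ≈ 1820 kN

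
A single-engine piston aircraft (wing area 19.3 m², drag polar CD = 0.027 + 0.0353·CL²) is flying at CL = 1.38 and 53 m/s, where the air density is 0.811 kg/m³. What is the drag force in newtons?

CD = 0.027 + 0.0353 × 1.38² = 0.09423
D = ½ρv²S·CD = ½ × 0.811 × 53² × 19.3 × 0.09423 = 2070 N

D = 2070 N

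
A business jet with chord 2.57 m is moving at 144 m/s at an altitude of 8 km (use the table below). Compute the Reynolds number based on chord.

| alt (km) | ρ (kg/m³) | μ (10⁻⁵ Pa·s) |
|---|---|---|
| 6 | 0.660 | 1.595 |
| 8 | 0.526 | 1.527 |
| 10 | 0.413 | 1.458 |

At 8 km, from the table: ρ = 0.526 kg/m³, μ = 1.527×10⁻⁵ Pa·s.
Re = ρ·v·c/μ = 0.526 × 144 × 2.57 / (1.527×10⁻⁵) = 1.27×10^7

Re = 1.27×10^7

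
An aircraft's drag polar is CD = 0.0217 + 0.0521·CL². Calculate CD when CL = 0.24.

CD = 0.0217 + 0.0521 × 0.24² = 0.0217 + 0.003001 = 0.0247

CD = 0.0247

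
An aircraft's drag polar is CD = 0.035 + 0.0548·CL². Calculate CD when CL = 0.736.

CD = 0.035 + 0.0548 × 0.736² = 0.035 + 0.02968 = 0.0647

CD = 0.0647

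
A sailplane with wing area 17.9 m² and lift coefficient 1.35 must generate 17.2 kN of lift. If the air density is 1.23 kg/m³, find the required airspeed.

L = ½ρv²S·CL ⇒ v = √(2L/(ρ·S·CL))
v = √(2 × 17200 / (1.23 × 17.9 × 1.35)) = √1157 = 34 m/s

v = 34 m/s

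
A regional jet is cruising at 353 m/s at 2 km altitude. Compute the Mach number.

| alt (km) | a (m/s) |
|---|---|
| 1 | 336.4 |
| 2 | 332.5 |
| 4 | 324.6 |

At 2 km, from the table: a = 332.5 m/s.
M = v/a = 353 / 332.5 = 1.06

M = 1.06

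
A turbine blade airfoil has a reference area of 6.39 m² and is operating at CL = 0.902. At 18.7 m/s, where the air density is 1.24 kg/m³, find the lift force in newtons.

Dynamic pressure q = ½ρv² = ½ × 1.24 × 18.7² = 216.8 Pa.
L = q·S·CL = 216.8 × 6.39 × 0.902 = 1250 N

L = 1250 N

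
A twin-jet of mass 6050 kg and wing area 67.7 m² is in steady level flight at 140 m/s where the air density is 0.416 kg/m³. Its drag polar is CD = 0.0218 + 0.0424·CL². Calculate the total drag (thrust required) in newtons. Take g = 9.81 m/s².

Level flight ⇒ L = W = m·g = 6050 × 9.81 = 59350 N.
Dynamic pressure q = 0.5 × 0.416 × 140² = 4077 Pa.
Required CL = L/(qS) = 59350/(4077·67.7) = 0.215.
CD = 0.0218 + 0.0424 × 0.215² = 0.02376.
D = q·S·CD = 4077 × 67.7 × 0.02376 = 6558 N

D = 6560 N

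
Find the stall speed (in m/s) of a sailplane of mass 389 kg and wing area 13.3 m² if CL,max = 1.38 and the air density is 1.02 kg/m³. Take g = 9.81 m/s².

V_stall = 20.2 m/s

Weight W = mg = 389 × 9.81 = 3816 N.
V_stall = √(2W/(ρ·S·CL,max)) = √(2 × 3816 / (1.02 × 13.3 × 1.38))
V_stall = √407.7 = 20.2 m/s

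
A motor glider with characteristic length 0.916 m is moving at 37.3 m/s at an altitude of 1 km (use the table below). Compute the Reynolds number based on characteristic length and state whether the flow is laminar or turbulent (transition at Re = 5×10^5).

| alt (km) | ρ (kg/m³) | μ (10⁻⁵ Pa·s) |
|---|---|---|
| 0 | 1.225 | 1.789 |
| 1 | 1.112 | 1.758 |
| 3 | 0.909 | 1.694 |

Re = 2.16×10^6 (turbulent)

At 1 km, from the table: ρ = 1.112 kg/m³, μ = 1.758×10⁻⁵ Pa·s.
Re = ρ·v·c/μ = 1.112 × 37.3 × 0.916 / (1.758×10⁻⁵) = 2.16×10^6
Since 2.16×10^6 > 5×10^5, the flow is turbulent.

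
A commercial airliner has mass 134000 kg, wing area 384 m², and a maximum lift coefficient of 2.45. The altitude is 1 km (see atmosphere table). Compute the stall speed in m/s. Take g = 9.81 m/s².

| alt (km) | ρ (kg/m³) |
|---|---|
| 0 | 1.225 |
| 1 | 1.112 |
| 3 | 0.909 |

At 1 km, from the table: ρ = 1.112 kg/m³.
Weight W = mg = 134000 × 9.81 = 1.315×10^6 N.
V_stall = √(2W/(ρ·S·CL,max)) = √(2 × 1.315×10^6 / (1.112 × 384 × 2.45))
V_stall = √2513 = 50.1 m/s

V_stall = 50.1 m/s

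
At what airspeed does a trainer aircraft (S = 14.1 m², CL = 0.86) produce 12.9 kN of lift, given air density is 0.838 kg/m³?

L = ½ρv²S·CL ⇒ v = √(2L/(ρ·S·CL))
v = √(2 × 12900 / (0.838 × 14.1 × 0.86)) = √2539 = 50.4 m/s

v = 50.4 m/s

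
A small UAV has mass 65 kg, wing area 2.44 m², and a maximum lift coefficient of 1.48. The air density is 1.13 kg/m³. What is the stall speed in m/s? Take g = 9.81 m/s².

V_stall = 17.7 m/s

At stall, lift equals weight: L = W = m·g = 65 × 9.81 = 637.6 N.
From L = ½ρV²S·CL,max = W: V_stall = √(2W/(ρSCL,max)) = √(2·637.6/(1.13·2.44·1.48))
V_stall = √312.5 = 17.7 m/s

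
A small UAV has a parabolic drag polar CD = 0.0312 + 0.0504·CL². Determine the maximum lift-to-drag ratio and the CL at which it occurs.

(L/D)max = 12.6, at CL = 0.787

For CD = CD0 + K·CL², (L/D)max occurs at CL* = √(CD0/K) and equals 1/(2√(K·CD0)).
(L/D)max = 1/(2√(0.0504 × 0.0312)) = 1/(2 × 0.03965) = 12.6
CL* = √(0.0312/0.0504) = 0.787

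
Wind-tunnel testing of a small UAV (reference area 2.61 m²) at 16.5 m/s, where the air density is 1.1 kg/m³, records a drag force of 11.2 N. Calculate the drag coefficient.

From D = ½ρv²S·CD, rearranging gives CD = 2D/(ρv²S).
CD = 2 × 11.2 / (1.1 × 16.5² × 2.61) = 0.0287

CD = 0.0287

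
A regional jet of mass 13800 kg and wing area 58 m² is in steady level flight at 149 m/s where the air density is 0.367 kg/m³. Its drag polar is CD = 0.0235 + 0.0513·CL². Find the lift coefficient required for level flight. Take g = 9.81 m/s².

CL = 0.573

In steady level flight, lift balances weight: W = mg = 13800 × 9.81 = 1.3538×10^5 N.
Dynamic pressure q = 0.5 × 0.367 × 149² = 4074 Pa.
CL = 2W/(ρv²S) = 2×1.3538×10^5/(0.367×149²×58) = 0.5729.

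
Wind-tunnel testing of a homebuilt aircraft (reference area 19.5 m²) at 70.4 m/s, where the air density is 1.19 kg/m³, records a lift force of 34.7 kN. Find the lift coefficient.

From L = ½ρv²S·CL, rearranging gives CL = 2L/(ρv²S).
CL = 2 × 34700 / (1.19 × 70.4² × 19.5) = 0.603

CL = 0.603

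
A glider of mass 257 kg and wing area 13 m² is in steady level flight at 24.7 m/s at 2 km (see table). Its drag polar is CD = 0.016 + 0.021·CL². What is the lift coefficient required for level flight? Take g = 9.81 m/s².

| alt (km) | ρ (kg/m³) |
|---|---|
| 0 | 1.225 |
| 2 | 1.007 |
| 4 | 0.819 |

CL = 0.631

At 2 km, from the table: ρ = 1.007 kg/m³.
In steady level flight, lift balances weight: W = mg = 257 × 9.81 = 2521.2 N.
Dynamic pressure q = 0.5 × 1.007 × 24.7² = 307.2 Pa.
Required CL = L/(qS) = 2521.2/(307.2·13) = 0.6313.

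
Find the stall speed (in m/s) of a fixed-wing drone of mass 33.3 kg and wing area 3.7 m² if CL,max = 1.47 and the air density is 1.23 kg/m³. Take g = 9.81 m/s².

V_stall = 9.88 m/s

At stall, lift equals weight: L = W = m·g = 33.3 × 9.81 = 326.7 N.
From L = ½ρV²S·CL,max = W: V_stall = √(2W/(ρSCL,max)) = √(2·326.7/(1.23·3.7·1.47))
V_stall = √97.66 = 9.88 m/s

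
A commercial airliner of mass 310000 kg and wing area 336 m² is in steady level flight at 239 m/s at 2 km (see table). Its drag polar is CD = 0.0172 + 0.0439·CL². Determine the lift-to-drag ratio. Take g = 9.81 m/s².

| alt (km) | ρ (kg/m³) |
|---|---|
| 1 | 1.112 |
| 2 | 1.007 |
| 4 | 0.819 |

L/D = 14.6

At 2 km, from the table: ρ = 1.007 kg/m³.
In steady level flight, lift balances weight: W = mg = 310000 × 9.81 = 3.0411×10^6 N.
Dynamic pressure q = 0.5 × 1.007 × 239² = 28760 Pa.
CL = 2W/(ρv²S) = 2×3.0411×10^6/(1.007×239²×336) = 0.3147.
CD = 0.0172 + 0.0439 × 0.3147² = 0.02155.
L/D = CL/CD = 0.3147 / 0.02155 = 14.6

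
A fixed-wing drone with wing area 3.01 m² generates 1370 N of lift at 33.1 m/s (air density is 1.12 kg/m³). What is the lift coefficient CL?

CL = 0.742

From L = ½ρv²S·CL, rearranging gives CL = 2L/(ρv²S).
CL = 2 × 1370 / (1.12 × 33.1² × 3.01) = 0.742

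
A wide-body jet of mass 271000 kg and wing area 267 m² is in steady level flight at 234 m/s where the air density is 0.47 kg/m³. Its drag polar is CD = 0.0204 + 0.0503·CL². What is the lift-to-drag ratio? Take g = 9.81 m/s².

L/D = 15.3

In steady level flight, lift balances weight: W = mg = 271000 × 9.81 = 2.6585×10^6 N.
q = ½ρv² = ½ × 0.47 × 234² = 12870 Pa.
Required CL = L/(qS) = 2.6585×10^6/(12870·267) = 0.7738.
CD = 0.0204 + 0.0503 × 0.7738² = 0.05052.
L/D = CL/CD = 0.7738 / 0.05052 = 15.3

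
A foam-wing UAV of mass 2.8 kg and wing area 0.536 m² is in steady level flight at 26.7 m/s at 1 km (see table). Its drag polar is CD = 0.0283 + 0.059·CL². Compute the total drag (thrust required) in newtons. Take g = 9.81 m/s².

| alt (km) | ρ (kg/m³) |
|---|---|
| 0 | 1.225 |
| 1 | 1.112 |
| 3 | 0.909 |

At 1 km, from the table: ρ = 1.112 kg/m³.
In steady level flight, lift balances weight: W = mg = 2.8 × 9.81 = 27.468 N.
q = ½ρv² = ½ × 1.112 × 26.7² = 396.4 Pa.
Required CL = L/(qS) = 27.468/(396.4·0.536) = 0.1293.
CD = 0.0283 + 0.059 × 0.1293² = 0.02929.
D = q·S·CD = 396.4 × 0.536 × 0.02929 = 6.222 N

D = 6.22 N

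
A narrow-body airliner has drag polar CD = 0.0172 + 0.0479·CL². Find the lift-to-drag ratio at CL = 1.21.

L/D = 13.9

CD = 0.0172 + 0.0479 × 1.21² = 0.08733
L/D = CL/CD = 1.21 / 0.08733 = 13.9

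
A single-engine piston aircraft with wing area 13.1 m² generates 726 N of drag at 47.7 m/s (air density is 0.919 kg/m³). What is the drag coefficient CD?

From D = ½ρv²S·CD, rearranging gives CD = 2D/(ρv²S).
CD = 2 × 726 / (0.919 × 47.7² × 13.1) = 0.053

CD = 0.053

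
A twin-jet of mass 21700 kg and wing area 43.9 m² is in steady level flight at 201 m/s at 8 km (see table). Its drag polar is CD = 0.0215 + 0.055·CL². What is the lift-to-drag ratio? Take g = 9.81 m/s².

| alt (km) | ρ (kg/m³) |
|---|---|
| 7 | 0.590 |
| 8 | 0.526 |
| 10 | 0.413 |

At 8 km, from the table: ρ = 0.526 kg/m³.
Weight W = mg = 21700 × 9.81 = 2.1288×10^5 N; in level flight L = W.
q = ½ρv² = ½ × 0.526 × 201² = 10630 Pa.
Required CL = L/(qS) = 2.1288×10^5/(10630·43.9) = 0.4564.
CD = 0.0215 + 0.055 × 0.4564² = 0.03296.
L/D = CL/CD = 0.4564 / 0.03296 = 13.8

L/D = 13.8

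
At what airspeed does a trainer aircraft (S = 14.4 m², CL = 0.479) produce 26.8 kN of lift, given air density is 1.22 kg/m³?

v = 79.8 m/s

L = ½ρv²S·CL ⇒ v = √(2L/(ρ·S·CL))
v = √(2 × 26800 / (1.22 × 14.4 × 0.479)) = √6370 = 79.8 m/s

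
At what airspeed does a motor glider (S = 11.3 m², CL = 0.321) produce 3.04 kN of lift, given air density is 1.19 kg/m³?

L = ½ρv²S·CL ⇒ v = √(2L/(ρ·S·CL))
v = √(2 × 3040 / (1.19 × 11.3 × 0.321)) = √1409 = 37.5 m/s

v = 37.5 m/s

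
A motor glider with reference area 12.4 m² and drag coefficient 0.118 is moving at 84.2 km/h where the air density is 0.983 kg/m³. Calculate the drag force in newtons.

Convert speed: v = 84.2 km/h ÷ 3.6 = 23.39 m/s.
Dynamic pressure q = ½ρv² = ½ × 0.983 × 23.39² = 268.9 Pa.
D = q·S·CD = 268.9 × 12.4 × 0.118 = 393 N

D = 393 N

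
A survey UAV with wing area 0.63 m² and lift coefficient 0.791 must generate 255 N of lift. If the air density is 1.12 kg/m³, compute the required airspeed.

L = ½ρv²S·CL ⇒ v = √(2L/(ρ·S·CL))
v = √(2 × 255 / (1.12 × 0.63 × 0.791)) = √913.8 = 30.2 m/s

v = 30.2 m/s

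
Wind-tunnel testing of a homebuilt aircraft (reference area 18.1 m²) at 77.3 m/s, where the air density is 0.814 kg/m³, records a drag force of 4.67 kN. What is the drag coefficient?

From D = ½ρv²S·CD, rearranging gives CD = 2D/(ρv²S).
CD = 2 × 4670 / (0.814 × 77.3² × 18.1) = 0.106

CD = 0.106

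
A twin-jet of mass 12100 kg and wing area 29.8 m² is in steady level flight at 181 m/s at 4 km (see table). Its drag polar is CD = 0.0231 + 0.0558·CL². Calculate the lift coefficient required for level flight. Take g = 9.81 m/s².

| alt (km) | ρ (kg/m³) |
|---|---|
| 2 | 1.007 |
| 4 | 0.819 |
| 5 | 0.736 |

At 4 km, from the table: ρ = 0.819 kg/m³.
Weight W = mg = 12100 × 9.81 = 1.187×10^5 N; in level flight L = W.
Dynamic pressure q = 0.5 × 0.819 × 181² = 13420 Pa.
CL = 2W/(ρv²S) = 2×1.187×10^5/(0.819×181²×29.8) = 0.2969.

CL = 0.297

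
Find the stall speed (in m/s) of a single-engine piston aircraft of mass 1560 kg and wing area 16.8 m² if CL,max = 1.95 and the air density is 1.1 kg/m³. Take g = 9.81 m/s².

Weight W = mg = 1560 × 9.81 = 15300 N.
V_stall = √(2W/(ρ·S·CL,max)) = √(2 × 15300 / (1.1 × 16.8 × 1.95))
V_stall = √849.4 = 29.1 m/s

V_stall = 29.1 m/s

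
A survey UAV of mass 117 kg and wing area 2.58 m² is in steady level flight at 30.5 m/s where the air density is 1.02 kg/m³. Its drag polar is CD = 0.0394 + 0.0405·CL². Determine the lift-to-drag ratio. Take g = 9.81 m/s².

Weight W = mg = 117 × 9.81 = 1147.8 N; in level flight L = W.
q = ½ρv² = ½ × 1.02 × 30.5² = 474.4 Pa.
CL = 2W/(ρv²S) = 2×1147.8/(1.02×30.5²×2.58) = 0.9377.
CD = 0.0394 + 0.0405 × 0.9377² = 0.07501.
L/D = CL/CD = 0.9377 / 0.07501 = 12.5

L/D = 12.5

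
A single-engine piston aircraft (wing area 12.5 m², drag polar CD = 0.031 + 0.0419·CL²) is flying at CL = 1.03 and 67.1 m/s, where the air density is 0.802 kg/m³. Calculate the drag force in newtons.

D = 1700 N

CD = 0.031 + 0.0419 × 1.03² = 0.07545
D = ½ρv²S·CD = ½ × 0.802 × 67.1² × 12.5 × 0.07545 = 1700 N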